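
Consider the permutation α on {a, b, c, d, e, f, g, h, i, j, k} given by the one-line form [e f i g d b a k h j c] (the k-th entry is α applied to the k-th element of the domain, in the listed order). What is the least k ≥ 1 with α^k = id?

4

Writing α as disjoint cycles, the cycle lengths are 4, 4, 2, 1.
The order of α is the least common multiple of its cycle lengths: lcm(4, 4, 2) = 4.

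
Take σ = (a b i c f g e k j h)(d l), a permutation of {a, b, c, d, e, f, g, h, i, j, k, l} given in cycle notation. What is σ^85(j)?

j lies in the 10-cycle (a b i c f g e k j h).
Since the cycle has length 10, σ^85 acts on it the same as σ^5 (85 mod 10 = 5).
Advancing 5 steps from j: j → h → a → b → i → c.

c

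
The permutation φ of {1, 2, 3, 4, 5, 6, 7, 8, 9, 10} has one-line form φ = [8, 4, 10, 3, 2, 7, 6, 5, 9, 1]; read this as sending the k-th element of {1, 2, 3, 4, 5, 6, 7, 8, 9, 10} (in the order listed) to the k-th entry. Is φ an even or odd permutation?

In disjoint-cycle form the cycle lengths are 7, 2, 1.
A cycle is odd iff its length is even; φ has 1 even-length cycle, so sgn(φ) = (−1)^1 and φ is odd.

odd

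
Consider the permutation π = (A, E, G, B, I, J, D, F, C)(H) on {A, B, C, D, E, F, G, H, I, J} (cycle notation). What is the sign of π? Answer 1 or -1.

The cycle lengths are 9, 1.
A cycle is odd iff its length is even; π has 0 even-length cycles, so sgn(π) = (−1)^0 and π is even.

1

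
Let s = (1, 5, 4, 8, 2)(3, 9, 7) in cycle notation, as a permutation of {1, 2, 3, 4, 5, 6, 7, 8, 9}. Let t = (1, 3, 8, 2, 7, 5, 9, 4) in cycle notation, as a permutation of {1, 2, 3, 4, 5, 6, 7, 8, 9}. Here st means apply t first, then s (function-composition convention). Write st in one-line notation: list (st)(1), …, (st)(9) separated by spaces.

Chase each element through t then s: 1 → 3 → 9; 2 → 7 → 3; 3 → 8 → 2; 4 → 1 → 5; 5 → 9 → 7; 6 → 6 → 6; 7 → 5 → 4; 8 → 2 → 1; 9 → 4 → 8.
So st in one-line form is 9 3 2 5 7 6 4 1 8.

9 3 2 5 7 6 4 1 8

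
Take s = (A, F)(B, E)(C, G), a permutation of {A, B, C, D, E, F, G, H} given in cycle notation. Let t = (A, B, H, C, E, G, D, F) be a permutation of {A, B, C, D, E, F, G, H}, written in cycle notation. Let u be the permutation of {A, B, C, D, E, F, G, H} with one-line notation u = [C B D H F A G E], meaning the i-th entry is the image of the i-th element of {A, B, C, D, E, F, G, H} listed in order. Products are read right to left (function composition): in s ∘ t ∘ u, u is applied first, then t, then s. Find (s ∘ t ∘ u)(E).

(s ∘ t ∘ u)(E) = s(t(u(E))). u(E) = F, then t(F) = A, then s(A) = F, so the result is F.

F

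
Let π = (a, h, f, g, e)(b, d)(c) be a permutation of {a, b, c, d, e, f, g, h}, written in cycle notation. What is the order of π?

10

The cycle type of π is (5, 2, 1).
The order is lcm(5, 2) = 10.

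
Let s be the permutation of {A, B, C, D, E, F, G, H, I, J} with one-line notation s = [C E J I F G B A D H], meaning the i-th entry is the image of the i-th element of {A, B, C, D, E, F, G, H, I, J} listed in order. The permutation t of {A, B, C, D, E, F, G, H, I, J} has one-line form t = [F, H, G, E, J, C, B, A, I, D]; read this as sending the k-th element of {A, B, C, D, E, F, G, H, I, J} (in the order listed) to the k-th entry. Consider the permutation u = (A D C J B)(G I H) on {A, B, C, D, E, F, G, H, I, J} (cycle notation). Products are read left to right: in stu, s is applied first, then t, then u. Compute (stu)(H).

F

Chase H: s(H) = A; t(A) = F; u(F) = F. Hence (stu)(H) = F.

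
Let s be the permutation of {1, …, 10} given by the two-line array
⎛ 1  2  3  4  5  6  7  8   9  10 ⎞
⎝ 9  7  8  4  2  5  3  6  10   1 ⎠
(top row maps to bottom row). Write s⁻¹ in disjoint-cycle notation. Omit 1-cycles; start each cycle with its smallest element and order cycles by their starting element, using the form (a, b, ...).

First write s in disjoint cycles: (1, 9, 10)(2, 7, 3, 8, 6, 5).
Reversing each cycle (and rotating so the smallest element leads) gives s⁻¹ = (1, 10, 9)(2, 5, 6, 8, 3, 7).

(1, 10, 9)(2, 5, 6, 8, 3, 7)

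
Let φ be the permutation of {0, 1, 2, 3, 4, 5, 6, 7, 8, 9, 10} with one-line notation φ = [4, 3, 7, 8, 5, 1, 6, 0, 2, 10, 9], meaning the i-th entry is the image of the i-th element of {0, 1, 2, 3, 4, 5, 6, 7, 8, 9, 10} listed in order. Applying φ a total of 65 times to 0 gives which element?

Tracing 0 → 4 → … returns to 0 after 8 steps, so 0 lies in an 8-cycle (0 4 5 1 3 8 2 7).
Powers repeat with period 8 on this cycle, and 65 mod 8 = 1, so φ^65(0) = φ^1(0).
Stepping 1 place around the cycle: 0 → 4.

4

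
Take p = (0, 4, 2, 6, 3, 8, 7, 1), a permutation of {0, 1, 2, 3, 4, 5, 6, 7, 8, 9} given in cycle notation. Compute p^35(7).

4

7 lies in the 8-cycle (0, 4, 2, 6, 3, 8, 7, 1).
Powers repeat with period 8 on this cycle, and 35 mod 8 = 3, so p^35(7) = p^3(7).
Stepping 3 places around the cycle: 7 → 1 → 0 → 4.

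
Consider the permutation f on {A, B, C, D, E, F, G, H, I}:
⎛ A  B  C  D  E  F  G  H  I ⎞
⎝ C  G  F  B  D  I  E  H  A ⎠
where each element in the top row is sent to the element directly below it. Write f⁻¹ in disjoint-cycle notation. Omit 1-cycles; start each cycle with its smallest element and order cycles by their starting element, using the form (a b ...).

The cycle decomposition of f is (A C F I)(B G E D).
Reversing each cycle (and rotating so the smallest element leads) gives f⁻¹ = (A I F C)(B D E G).

(A I F C)(B D E G)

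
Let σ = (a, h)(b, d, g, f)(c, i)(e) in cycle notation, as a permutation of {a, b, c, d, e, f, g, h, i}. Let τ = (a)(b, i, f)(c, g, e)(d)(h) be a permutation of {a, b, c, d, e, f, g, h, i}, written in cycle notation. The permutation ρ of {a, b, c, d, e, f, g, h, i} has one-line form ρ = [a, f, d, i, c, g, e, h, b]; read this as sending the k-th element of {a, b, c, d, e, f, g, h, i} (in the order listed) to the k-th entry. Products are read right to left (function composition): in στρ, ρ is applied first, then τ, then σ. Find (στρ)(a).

h

Apply the permutations in order: ρ(a) = a, then τ(a) = a, then σ(a) = h. So (στρ)(a) = h.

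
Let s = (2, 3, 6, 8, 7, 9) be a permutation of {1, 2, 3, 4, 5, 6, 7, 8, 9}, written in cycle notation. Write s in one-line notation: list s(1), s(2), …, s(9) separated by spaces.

Image by image: 1→1, 2→3, 3→6, 4→4, 5→5, 6→8, 7→9, 8→7, 9→2.
Listing these in domain order gives 1 3 6 4 5 8 9 7 2.

1 3 6 4 5 8 9 7 2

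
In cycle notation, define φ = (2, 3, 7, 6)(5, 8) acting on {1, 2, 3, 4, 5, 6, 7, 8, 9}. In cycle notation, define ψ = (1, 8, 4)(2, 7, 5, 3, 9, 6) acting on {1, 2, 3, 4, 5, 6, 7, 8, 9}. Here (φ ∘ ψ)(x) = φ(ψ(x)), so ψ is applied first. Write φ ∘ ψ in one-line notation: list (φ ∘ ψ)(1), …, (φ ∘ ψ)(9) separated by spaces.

5 6 9 1 7 3 8 4 2

(φ ∘ ψ)(x) = φ(ψ(x)). Computing each image: φ(ψ(1)) = φ(8) = 5, φ(ψ(2)) = φ(7) = 6, φ(ψ(3)) = φ(9) = 9, φ(ψ(4)) = φ(1) = 1, φ(ψ(5)) = φ(3) = 7, φ(ψ(6)) = φ(2) = 3, φ(ψ(7)) = φ(5) = 8, φ(ψ(8)) = φ(4) = 4, φ(ψ(9)) = φ(6) = 2.
Hence φ ∘ ψ = [5 6 9 1 7 3 8 4 2].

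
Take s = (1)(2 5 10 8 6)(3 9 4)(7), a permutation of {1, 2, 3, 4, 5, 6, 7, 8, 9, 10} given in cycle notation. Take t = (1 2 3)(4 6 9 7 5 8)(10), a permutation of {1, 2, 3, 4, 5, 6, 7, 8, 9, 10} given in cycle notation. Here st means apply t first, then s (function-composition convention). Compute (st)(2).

First apply t: t(2) = 3, then s(3) = 9. Thus (st)(2) = 9.

9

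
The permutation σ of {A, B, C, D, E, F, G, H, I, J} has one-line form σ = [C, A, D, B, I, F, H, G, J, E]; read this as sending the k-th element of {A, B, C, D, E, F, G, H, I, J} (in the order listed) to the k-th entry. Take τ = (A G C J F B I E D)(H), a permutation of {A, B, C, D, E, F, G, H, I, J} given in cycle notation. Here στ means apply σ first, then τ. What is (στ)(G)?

σ(G) = H, then τ(H) = H; composing gives (στ)(G) = H.

H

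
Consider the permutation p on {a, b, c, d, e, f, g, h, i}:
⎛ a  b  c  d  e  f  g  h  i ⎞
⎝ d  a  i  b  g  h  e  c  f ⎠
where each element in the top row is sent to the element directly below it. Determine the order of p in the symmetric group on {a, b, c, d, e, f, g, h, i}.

The disjoint-cycle form of p has cycle lengths 4, 3, 2.
The order of p is the least common multiple of its cycle lengths: lcm(4, 3, 2) = 12.

12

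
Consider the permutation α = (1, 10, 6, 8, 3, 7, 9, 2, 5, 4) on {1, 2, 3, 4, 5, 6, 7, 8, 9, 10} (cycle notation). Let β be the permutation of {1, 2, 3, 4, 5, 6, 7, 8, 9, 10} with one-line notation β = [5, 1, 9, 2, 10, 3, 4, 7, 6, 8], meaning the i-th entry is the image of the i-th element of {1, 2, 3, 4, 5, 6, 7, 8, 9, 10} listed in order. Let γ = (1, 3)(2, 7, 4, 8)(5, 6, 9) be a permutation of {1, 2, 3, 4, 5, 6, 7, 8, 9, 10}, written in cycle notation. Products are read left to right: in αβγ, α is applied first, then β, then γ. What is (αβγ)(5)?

Chase 5: α(5) = 4; β(4) = 2; γ(2) = 7. Hence (αβγ)(5) = 7.

7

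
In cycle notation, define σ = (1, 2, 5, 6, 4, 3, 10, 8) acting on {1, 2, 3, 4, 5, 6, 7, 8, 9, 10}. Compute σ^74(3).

3 lies in the 8-cycle (1, 2, 5, 6, 4, 3, 10, 8).
On an 8-cycle, σ^8 is the identity, so σ^74 = σ^2 there (74 ≡ 2 mod 8).
Stepping 2 places around the cycle: 3 → 10 → 8.

8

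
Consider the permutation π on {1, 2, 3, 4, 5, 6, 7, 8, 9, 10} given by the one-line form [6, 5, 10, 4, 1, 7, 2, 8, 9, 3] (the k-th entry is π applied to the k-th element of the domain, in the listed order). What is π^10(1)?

1

Tracing 1 → 6 → … returns to 1 after 5 steps, so 1 lies in a 5-cycle (1 6 7 2 5).
On a 5-cycle, π^5 is the identity, so π^10 = π^0 there (10 ≡ 0 mod 5).
So π^10(1) = 1.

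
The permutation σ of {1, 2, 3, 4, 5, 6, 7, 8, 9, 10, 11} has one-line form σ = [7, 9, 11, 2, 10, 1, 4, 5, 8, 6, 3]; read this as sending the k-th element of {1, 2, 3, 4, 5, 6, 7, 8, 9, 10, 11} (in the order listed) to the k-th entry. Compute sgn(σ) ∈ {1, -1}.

-1

In disjoint-cycle form the cycle lengths are 9, 2.
A cycle of length ℓ contributes ℓ−1 transpositions, so σ is a product of 8 + 1 = 9 transpositions — odd.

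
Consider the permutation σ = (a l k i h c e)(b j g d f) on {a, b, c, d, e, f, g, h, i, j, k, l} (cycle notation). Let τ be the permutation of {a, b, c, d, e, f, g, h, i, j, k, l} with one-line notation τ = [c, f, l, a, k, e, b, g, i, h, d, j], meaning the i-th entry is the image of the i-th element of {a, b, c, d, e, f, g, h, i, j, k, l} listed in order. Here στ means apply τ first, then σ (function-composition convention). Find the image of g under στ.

τ(g) = b, then σ(b) = j; composing gives (στ)(g) = j.

j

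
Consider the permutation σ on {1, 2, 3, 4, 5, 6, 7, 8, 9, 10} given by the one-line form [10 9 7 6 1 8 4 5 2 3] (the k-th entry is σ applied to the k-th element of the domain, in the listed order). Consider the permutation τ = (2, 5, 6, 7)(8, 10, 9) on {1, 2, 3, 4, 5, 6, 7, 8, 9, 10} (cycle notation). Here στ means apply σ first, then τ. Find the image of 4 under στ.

7

First apply σ: σ(4) = 6, then τ(6) = 7. Thus (στ)(4) = 7.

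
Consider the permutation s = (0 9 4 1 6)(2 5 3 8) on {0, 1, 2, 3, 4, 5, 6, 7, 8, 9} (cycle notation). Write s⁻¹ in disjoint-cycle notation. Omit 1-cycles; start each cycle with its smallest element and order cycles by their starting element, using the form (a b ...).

Inverting a permutation written in cycle notation just reverses the order within every cycle.
After reversing and putting each cycle's least element first, s⁻¹ = (0 6 1 4 9)(2 8 3 5).

(0 6 1 4 9)(2 8 3 5)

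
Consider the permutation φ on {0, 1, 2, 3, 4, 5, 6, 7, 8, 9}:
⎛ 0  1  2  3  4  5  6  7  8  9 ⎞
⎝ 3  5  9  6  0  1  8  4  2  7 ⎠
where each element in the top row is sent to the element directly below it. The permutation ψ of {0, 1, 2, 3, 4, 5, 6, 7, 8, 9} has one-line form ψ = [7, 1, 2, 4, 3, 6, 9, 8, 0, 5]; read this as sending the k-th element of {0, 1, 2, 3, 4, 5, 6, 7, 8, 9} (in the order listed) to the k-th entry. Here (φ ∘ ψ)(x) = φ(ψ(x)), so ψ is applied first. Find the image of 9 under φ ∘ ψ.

ψ(9) = 5, then φ(5) = 1; composing gives (φ ∘ ψ)(9) = 1.

1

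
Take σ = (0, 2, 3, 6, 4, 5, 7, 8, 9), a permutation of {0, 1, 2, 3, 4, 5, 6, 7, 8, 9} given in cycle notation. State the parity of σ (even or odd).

even

The cycle lengths are 9, 1.
A cycle is odd iff its length is even; σ has 0 even-length cycles, so sgn(σ) = (−1)^0 and σ is even.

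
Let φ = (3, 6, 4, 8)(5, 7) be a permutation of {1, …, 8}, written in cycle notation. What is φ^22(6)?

6 lies in the 4-cycle (3, 6, 4, 8).
Since the cycle has length 4, φ^22 acts on it the same as φ^2 (22 mod 4 = 2).
Stepping 2 places around the cycle: 6 → 4 → 8.

8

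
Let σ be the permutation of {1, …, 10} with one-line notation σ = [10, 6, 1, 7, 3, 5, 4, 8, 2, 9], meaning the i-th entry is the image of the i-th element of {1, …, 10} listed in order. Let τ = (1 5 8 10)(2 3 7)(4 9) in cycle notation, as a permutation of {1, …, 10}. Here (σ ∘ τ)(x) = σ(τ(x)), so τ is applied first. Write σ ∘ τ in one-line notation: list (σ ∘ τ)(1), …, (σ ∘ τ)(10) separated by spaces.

3 1 4 2 8 5 6 9 7 10

(σ ∘ τ)(x) = σ(τ(x)). Computing each image: σ(τ(1)) = σ(5) = 3, σ(τ(2)) = σ(3) = 1, σ(τ(3)) = σ(7) = 4, σ(τ(4)) = σ(9) = 2, σ(τ(5)) = σ(8) = 8, σ(τ(6)) = σ(6) = 5, σ(τ(7)) = σ(2) = 6, σ(τ(8)) = σ(10) = 9, σ(τ(9)) = σ(4) = 7, σ(τ(10)) = σ(1) = 10.
Hence σ ∘ τ = [3 1 4 2 8 5 6 9 7 10].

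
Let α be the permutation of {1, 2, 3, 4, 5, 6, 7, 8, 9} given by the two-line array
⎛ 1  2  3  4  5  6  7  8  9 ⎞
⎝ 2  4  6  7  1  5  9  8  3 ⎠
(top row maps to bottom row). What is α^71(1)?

Tracing 1 → 2 → … returns to 1 after 8 steps, so 1 lies in an 8-cycle (1, 2, 4, 7, 9, 3, 6, 5).
Powers repeat with period 8 on this cycle, and 71 mod 8 = 7, so α^71(1) = α^7(1).
Stepping 7 places around the cycle: 1 → 2 → 4 → 7 → 9 → 3 → 6 → 5.

5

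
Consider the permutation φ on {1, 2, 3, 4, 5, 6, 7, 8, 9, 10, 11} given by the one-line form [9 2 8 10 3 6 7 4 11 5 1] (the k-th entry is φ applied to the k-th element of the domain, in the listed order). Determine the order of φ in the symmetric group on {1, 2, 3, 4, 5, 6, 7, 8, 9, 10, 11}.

15

The disjoint-cycle form of φ has cycle lengths 5, 3, 1, 1, 1.
The order of φ is the least common multiple of its cycle lengths: lcm(5, 3) = 15.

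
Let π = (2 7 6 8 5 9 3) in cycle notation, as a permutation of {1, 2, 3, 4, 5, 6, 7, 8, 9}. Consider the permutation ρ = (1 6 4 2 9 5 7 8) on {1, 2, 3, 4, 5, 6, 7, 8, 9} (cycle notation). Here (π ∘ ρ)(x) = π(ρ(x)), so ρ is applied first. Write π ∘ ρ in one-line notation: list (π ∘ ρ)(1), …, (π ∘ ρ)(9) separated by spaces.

8 3 2 7 6 4 5 1 9

Chase each element through ρ then π: 1 → 6 → 8; 2 → 9 → 3; 3 → 3 → 2; 4 → 2 → 7; 5 → 7 → 6; 6 → 4 → 4; 7 → 8 → 5; 8 → 1 → 1; 9 → 5 → 9.
So π ∘ ρ in one-line form is 8 3 2 7 6 4 5 1 9.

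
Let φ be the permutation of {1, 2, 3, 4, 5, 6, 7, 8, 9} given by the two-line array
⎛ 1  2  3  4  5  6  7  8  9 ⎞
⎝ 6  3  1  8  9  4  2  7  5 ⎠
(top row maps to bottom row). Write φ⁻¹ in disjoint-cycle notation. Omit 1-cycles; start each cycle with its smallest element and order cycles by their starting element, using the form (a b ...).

First write φ in disjoint cycles: (1 6 4 8 7 2 3)(5 9).
Reversing each cycle (and rotating so the smallest element leads) gives φ⁻¹ = (1 3 2 7 8 4 6)(5 9).

(1 3 2 7 8 4 6)(5 9)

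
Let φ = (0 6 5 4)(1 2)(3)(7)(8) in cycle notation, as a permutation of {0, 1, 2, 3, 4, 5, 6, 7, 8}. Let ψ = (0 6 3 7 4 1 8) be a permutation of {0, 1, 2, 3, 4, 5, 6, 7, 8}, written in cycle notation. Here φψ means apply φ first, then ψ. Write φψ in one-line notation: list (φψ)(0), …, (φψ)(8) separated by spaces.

3 2 8 7 6 1 5 4 0

Chase each element through φ then ψ: 0 → 6 → 3; 1 → 2 → 2; 2 → 1 → 8; 3 → 3 → 7; 4 → 0 → 6; 5 → 4 → 1; 6 → 5 → 5; 7 → 7 → 4; 8 → 8 → 0.
So φψ in one-line form is 3 2 8 7 6 1 5 4 0.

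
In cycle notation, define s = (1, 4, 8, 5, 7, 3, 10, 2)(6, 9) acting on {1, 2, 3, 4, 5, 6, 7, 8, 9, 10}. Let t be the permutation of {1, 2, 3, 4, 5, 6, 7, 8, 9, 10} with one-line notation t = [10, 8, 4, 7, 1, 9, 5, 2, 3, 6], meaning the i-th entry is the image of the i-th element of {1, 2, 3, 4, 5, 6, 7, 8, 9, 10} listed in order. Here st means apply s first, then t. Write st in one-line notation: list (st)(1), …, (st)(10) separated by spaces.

7 10 6 2 5 3 4 1 9 8

(st)(x) = t(s(x)). Computing each image: t(s(1)) = t(4) = 7, t(s(2)) = t(1) = 10, t(s(3)) = t(10) = 6, t(s(4)) = t(8) = 2, t(s(5)) = t(7) = 5, t(s(6)) = t(9) = 3, t(s(7)) = t(3) = 4, t(s(8)) = t(5) = 1, t(s(9)) = t(6) = 9, t(s(10)) = t(2) = 8.
Hence st = [7 10 6 2 5 3 4 1 9 8].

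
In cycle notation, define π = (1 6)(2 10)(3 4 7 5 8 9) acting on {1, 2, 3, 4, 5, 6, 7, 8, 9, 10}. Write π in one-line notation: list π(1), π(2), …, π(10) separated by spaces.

Each element maps to the next entry in its cycle (wrapping to the front): 1→6, 2→10, 3→4, 4→7, 5→8, 6→1, 7→5, 8→9, 9→3, 10→2.
Listing these in domain order gives 6 10 4 7 8 1 5 9 3 2.

6 10 4 7 8 1 5 9 3 2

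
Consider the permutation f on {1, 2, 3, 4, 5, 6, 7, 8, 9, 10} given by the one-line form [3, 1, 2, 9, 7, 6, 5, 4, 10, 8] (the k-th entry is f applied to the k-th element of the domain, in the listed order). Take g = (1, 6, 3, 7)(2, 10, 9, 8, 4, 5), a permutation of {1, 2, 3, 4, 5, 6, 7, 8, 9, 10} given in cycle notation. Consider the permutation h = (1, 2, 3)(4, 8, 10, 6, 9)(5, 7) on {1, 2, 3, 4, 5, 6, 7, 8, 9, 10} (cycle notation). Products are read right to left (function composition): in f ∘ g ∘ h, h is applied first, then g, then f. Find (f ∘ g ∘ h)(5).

Chase 5: h(5) = 7; g(7) = 1; f(1) = 3. Hence (f ∘ g ∘ h)(5) = 3.

3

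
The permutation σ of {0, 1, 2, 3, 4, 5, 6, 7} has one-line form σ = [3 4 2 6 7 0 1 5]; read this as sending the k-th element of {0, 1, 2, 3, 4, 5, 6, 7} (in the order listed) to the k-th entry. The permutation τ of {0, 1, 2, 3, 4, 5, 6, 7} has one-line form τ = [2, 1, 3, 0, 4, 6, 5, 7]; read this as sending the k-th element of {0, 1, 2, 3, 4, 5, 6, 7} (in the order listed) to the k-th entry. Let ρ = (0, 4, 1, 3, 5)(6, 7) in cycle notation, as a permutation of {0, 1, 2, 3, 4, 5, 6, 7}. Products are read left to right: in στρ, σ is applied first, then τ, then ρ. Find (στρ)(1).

1

Apply the permutations in order: σ(1) = 4, then τ(4) = 4, then ρ(4) = 1. So (στρ)(1) = 1.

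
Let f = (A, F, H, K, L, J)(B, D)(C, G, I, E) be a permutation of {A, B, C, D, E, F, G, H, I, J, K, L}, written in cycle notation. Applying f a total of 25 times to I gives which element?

I lies in the 4-cycle (C, G, I, E).
Since the cycle has length 4, f^25 acts on it the same as f^1 (25 mod 4 = 1).
Advancing 1 step from I: I → E.

E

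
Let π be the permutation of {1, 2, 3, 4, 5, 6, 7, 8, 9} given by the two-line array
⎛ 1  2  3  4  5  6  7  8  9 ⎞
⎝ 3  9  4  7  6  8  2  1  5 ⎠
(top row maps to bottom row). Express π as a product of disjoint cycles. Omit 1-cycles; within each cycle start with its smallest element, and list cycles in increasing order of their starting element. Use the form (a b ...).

(1 3 4 7 2 9 5 6 8)

From 1: 1 → 3 → 4 → 7 → 2 → 9 → 5 → 6 → 8 → 1, closing the cycle (1 3 4 7 2 9 5 6 8).
Repeating from the next unused element and collecting all non-trivial cycles gives (1 3 4 7 2 9 5 6 8).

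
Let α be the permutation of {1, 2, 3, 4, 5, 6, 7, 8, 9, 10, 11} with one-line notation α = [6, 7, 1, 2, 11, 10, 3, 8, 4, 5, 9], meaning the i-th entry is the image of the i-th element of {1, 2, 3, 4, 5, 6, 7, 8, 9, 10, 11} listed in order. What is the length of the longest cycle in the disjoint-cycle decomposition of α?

10

Decomposing into disjoint cycles gives (1 6 10 5 11 9 4 2 7 3); the longest has length 10.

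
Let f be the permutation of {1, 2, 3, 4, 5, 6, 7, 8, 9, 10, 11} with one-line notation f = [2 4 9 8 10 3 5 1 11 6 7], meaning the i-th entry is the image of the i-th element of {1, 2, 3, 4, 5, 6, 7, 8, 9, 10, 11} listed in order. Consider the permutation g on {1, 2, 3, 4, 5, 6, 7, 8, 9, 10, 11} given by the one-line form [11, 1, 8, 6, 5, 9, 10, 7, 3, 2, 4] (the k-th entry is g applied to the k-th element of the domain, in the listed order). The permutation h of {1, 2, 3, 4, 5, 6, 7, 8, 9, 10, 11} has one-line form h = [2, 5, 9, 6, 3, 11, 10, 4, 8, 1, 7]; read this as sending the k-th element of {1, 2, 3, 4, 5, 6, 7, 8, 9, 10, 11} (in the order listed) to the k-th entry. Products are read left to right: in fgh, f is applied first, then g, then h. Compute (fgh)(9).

Apply the permutations in order: f(9) = 11, then g(11) = 4, then h(4) = 6. So (fgh)(9) = 6.

6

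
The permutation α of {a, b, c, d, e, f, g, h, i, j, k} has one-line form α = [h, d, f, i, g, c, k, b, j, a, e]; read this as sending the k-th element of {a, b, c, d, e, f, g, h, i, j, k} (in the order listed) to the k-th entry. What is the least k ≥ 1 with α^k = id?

Decomposing into disjoint cycles gives cycle lengths 6, 3, 2.
Since disjoint cycles commute, ord(α) = lcm(6, 3, 2) = 6.

6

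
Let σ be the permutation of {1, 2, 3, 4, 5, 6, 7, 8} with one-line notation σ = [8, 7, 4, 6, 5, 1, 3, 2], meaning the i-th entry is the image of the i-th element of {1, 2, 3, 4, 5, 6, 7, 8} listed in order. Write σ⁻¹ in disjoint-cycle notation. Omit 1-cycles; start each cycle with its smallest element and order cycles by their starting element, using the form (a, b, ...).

(1, 6, 4, 3, 7, 2, 8)

The cycle decomposition of σ is (1, 8, 2, 7, 3, 4, 6).
Reversing each cycle (and rotating so the smallest element leads) gives σ⁻¹ = (1, 6, 4, 3, 7, 2, 8).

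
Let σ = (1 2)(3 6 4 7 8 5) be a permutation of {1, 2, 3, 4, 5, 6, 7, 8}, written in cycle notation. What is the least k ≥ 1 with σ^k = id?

The cycle type of σ is (6, 2).
Since disjoint cycles commute, ord(σ) = lcm(6, 2) = 6.

6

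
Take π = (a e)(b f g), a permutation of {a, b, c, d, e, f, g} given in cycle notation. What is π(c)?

c does not appear in any cycle of π, so it is a fixed point: π(c) = c.

c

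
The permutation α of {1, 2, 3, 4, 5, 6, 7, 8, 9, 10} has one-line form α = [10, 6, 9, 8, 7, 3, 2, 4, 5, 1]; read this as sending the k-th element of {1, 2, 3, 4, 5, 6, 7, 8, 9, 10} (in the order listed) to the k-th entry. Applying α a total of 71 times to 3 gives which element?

Tracing 3 → 9 → … returns to 3 after 6 steps, so 3 lies in a 6-cycle (2 6 3 9 5 7).
Since the cycle has length 6, α^71 acts on it the same as α^5 (71 mod 6 = 5).
Stepping 5 places around the cycle: 3 → 9 → 5 → 7 → 2 → 6.

6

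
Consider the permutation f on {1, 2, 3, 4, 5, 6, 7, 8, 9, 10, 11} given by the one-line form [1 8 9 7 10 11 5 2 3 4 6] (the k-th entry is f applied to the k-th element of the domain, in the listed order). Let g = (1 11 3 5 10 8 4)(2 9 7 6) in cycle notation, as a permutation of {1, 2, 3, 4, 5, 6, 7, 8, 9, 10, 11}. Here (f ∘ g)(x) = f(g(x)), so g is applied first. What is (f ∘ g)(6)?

g(6) = 2, then f(2) = 8; composing gives (f ∘ g)(6) = 8.

8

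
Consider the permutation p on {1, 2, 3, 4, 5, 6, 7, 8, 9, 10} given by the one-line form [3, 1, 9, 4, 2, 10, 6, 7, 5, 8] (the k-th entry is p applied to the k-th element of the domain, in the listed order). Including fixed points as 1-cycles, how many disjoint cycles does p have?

The cycle decomposition is (1, 3, 9, 5, 2)(4)(6, 10, 8, 7), which has 3 cycles (counting 1-cycles).

3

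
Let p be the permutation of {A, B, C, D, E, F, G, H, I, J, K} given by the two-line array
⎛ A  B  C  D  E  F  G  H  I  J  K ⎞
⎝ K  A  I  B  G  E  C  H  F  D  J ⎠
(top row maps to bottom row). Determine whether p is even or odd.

In disjoint-cycle form the cycle lengths are 5, 5, 1.
A cycle of length ℓ contributes ℓ−1 transpositions, so p is a product of 4 + 4 = 8 transpositions — even.

even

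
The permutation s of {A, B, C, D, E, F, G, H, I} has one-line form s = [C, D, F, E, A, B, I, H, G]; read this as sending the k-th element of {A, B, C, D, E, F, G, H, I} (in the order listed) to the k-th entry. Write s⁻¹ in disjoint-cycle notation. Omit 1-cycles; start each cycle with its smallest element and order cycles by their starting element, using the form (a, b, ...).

First write s in disjoint cycles: (A, C, F, B, D, E)(G, I).
Reversing each cycle (and rotating so the smallest element leads) gives s⁻¹ = (A, E, D, B, F, C)(G, I).

(A, E, D, B, F, C)(G, I)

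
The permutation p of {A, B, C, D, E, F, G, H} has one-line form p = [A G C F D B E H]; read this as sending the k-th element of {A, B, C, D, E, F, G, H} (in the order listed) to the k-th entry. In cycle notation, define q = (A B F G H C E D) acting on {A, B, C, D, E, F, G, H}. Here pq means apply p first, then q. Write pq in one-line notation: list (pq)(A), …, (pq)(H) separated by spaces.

B H E G A F D C

Chase each element through p then q: A → A → B; B → G → H; C → C → E; D → F → G; E → D → A; F → B → F; G → E → D; H → H → C.
So pq in one-line form is B H E G A F D C.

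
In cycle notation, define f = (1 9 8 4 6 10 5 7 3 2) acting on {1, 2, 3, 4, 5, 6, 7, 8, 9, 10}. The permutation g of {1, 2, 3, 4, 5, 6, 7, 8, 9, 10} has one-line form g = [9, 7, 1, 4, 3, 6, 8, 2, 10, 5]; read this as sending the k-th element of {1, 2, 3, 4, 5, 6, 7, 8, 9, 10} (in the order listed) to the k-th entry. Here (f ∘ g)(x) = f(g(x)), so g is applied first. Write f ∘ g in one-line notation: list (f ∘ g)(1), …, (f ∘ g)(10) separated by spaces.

For each element, apply g then f: 1 → 9 → 8; 2 → 7 → 3; 3 → 1 → 9; 4 → 4 → 6; 5 → 3 → 2; 6 → 6 → 10; 7 → 8 → 4; 8 → 2 → 1; 9 → 10 → 5; 10 → 5 → 7.
So f ∘ g in one-line form is 8 3 9 6 2 10 4 1 5 7.

8 3 9 6 2 10 4 1 5 7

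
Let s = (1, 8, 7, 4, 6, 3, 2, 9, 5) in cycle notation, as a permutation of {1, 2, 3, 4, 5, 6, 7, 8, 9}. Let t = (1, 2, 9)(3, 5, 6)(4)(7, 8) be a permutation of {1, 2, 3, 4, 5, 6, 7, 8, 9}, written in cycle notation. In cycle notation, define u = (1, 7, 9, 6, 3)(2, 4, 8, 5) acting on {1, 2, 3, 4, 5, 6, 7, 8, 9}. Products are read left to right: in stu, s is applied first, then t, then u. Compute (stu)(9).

(stu)(9) = u(t(s(9))). s(9) = 5, then t(5) = 6, then u(6) = 3, so the result is 3.

3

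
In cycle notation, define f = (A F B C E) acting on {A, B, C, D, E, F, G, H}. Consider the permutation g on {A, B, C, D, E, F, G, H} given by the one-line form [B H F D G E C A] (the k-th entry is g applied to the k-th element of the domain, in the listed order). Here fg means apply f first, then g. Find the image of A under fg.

First apply f: f(A) = F, then g(F) = E. Thus (fg)(A) = E.

E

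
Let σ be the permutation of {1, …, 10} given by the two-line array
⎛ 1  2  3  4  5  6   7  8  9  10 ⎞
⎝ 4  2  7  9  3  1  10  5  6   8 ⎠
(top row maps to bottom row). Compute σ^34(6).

Tracing 6 → 1 → … returns to 6 after 4 steps, so 6 lies in a 4-cycle (1, 4, 9, 6).
On a 4-cycle, σ^4 is the identity, so σ^34 = σ^2 there (34 ≡ 2 mod 4).
Advancing 2 steps from 6: 6 → 1 → 4.

4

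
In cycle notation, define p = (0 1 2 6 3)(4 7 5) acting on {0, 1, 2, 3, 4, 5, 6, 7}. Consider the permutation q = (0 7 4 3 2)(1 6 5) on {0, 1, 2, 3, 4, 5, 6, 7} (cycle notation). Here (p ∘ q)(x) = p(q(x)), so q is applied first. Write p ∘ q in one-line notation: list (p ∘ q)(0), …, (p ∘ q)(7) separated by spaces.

5 3 1 6 0 2 4 7

Chase each element through q then p: 0 → 7 → 5; 1 → 6 → 3; 2 → 0 → 1; 3 → 2 → 6; 4 → 3 → 0; 5 → 1 → 2; 6 → 5 → 4; 7 → 4 → 7.
So p ∘ q in one-line form is 5 3 1 6 0 2 4 7.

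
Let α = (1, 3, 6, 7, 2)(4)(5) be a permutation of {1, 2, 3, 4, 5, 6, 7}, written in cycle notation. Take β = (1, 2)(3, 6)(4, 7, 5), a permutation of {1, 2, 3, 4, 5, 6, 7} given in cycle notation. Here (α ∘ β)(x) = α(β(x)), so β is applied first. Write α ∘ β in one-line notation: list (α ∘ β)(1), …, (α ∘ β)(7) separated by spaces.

Chase each element through β then α: 1 → 2 → 1; 2 → 1 → 3; 3 → 6 → 7; 4 → 7 → 2; 5 → 4 → 4; 6 → 3 → 6; 7 → 5 → 5.
So α ∘ β in one-line form is 1 3 7 2 4 6 5.

1 3 7 2 4 6 5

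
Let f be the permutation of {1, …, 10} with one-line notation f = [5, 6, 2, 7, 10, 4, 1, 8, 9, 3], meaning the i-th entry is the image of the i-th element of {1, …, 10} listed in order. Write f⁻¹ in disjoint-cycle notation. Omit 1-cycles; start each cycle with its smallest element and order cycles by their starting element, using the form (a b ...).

The cycle decomposition of f is (1 5 10 3 2 6 4 7).
Reversing each cycle (and rotating so the smallest element leads) gives f⁻¹ = (1 7 4 6 2 3 10 5).

(1 7 4 6 2 3 10 5)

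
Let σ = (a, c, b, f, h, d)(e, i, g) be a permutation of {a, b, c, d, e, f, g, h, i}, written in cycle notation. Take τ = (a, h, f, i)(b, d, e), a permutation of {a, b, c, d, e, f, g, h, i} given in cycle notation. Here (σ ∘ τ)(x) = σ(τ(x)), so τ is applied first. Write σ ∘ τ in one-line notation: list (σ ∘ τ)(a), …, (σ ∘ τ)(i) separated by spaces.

Chase each element through τ then σ: a → h → d; b → d → a; c → c → b; d → e → i; e → b → f; f → i → g; g → g → e; h → f → h; i → a → c.
Collecting the images, σ ∘ τ = [d a b i f g e h c].

d a b i f g e h c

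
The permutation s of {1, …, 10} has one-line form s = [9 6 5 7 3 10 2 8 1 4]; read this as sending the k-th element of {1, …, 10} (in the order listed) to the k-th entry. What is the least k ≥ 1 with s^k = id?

Decomposing into disjoint cycles gives cycle lengths 5, 2, 2, 1.
The order of s is the least common multiple of its cycle lengths: lcm(5, 2, 2) = 10.

10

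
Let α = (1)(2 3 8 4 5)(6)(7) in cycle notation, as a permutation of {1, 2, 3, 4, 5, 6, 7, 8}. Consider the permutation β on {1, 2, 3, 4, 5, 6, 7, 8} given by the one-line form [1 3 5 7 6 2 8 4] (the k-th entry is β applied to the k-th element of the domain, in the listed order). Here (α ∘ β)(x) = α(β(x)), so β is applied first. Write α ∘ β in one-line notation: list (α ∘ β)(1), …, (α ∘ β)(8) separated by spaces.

(α ∘ β)(x) = α(β(x)). Computing each image: α(β(1)) = α(1) = 1, α(β(2)) = α(3) = 8, α(β(3)) = α(5) = 2, α(β(4)) = α(7) = 7, α(β(5)) = α(6) = 6, α(β(6)) = α(2) = 3, α(β(7)) = α(8) = 4, α(β(8)) = α(4) = 5.
Hence α ∘ β = [1 8 2 7 6 3 4 5].

1 8 2 7 6 3 4 5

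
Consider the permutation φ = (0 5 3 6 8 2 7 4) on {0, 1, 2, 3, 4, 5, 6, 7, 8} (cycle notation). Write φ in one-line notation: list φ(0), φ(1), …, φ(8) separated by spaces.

5 1 7 6 0 3 8 4 2

Image by image: 0→5, 1→1, 2→7, 3→6, 4→0, 5→3, 6→8, 7→4, 8→2.
Listing these in domain order gives 5 1 7 6 0 3 8 4 2.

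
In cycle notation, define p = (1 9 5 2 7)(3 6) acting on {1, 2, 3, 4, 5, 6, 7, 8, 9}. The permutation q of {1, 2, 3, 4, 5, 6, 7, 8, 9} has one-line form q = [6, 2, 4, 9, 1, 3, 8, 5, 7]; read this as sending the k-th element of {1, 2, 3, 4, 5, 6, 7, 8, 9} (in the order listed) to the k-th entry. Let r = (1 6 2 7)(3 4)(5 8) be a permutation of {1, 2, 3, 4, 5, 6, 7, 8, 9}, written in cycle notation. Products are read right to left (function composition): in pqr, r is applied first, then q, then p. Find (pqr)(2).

Chase 2: r(2) = 7; q(7) = 8; p(8) = 8. Hence (pqr)(2) = 8.

8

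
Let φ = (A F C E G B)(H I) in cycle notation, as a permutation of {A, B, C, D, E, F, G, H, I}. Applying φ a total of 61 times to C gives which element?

C lies in the 6-cycle (A F C E G B).
Since the cycle has length 6, φ^61 acts on it the same as φ^1 (61 mod 6 = 1).
Advancing 1 step from C: C → E.

E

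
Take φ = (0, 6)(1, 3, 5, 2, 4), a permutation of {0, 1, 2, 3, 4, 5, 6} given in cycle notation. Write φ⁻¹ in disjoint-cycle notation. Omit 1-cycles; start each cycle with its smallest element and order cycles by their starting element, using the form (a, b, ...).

(0, 6)(1, 4, 2, 5, 3)

Inverting a permutation written in cycle notation just reverses the order within every cycle.
Reversing each cycle of φ and rotating so the smallest element leads gives (0, 6)(1, 4, 2, 5, 3).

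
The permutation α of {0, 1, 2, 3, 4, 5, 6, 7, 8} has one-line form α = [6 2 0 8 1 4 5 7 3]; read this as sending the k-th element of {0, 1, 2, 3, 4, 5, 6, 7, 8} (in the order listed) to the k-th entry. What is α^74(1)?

0

Tracing 1 → 2 → … returns to 1 after 6 steps, so 1 lies in a 6-cycle (0, 6, 5, 4, 1, 2).
Since the cycle has length 6, α^74 acts on it the same as α^2 (74 mod 6 = 2).
Stepping 2 places around the cycle: 1 → 2 → 0.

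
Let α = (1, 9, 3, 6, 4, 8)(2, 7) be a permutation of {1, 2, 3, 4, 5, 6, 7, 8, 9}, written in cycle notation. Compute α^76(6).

6 lies in the 6-cycle (1, 9, 3, 6, 4, 8).
Since the cycle has length 6, α^76 acts on it the same as α^4 (76 mod 6 = 4).
Stepping 4 places around the cycle: 6 → 4 → 8 → 1 → 9.

9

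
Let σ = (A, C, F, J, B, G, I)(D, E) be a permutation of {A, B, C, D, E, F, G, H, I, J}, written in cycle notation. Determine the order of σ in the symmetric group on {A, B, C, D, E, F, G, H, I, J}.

The cycle type of σ is (7, 2, 1).
Since disjoint cycles commute, ord(σ) = lcm(7, 2) = 14.

14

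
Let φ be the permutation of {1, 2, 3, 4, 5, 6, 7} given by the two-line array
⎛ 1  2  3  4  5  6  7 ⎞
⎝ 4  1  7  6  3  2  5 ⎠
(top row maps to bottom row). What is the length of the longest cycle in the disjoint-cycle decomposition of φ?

Decomposing into disjoint cycles gives (1 4 6 2)(3 7 5); the longest has length 4.

4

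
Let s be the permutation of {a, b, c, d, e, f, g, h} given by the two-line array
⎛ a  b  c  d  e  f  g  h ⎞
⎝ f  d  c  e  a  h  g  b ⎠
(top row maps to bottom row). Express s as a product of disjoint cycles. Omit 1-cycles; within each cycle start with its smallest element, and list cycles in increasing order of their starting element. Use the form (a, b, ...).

(a, f, h, b, d, e)

From a: a → f → h → b → d → e → a, closing the cycle (a, f, h, b, d, e).
Repeating from the next unused element and collecting all non-trivial cycles gives (a, f, h, b, d, e).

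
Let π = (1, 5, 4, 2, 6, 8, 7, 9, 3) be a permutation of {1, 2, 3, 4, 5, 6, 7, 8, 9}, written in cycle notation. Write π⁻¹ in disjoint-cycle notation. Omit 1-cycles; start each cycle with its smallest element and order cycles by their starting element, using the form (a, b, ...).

(1, 3, 9, 7, 8, 6, 2, 4, 5)

The inverse reverses each cycle.
Reversing each cycle of π and rotating so the smallest element leads gives (1, 3, 9, 7, 8, 6, 2, 4, 5).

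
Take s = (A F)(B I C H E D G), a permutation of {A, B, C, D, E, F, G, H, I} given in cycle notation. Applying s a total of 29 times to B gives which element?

B lies in the 7-cycle (B I C H E D G).
Powers repeat with period 7 on this cycle, and 29 mod 7 = 1, so s^29(B) = s^1(B).
Stepping 1 place around the cycle: B → I.

I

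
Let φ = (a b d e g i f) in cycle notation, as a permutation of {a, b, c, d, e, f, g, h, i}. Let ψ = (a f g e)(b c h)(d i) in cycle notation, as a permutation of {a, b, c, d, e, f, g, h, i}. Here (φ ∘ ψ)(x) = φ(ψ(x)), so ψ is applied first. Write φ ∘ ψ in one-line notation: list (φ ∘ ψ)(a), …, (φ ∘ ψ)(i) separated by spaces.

a c h f b i g d e

(φ ∘ ψ)(x) = φ(ψ(x)). Computing each image: φ(ψ(a)) = φ(f) = a, φ(ψ(b)) = φ(c) = c, φ(ψ(c)) = φ(h) = h, φ(ψ(d)) = φ(i) = f, φ(ψ(e)) = φ(a) = b, φ(ψ(f)) = φ(g) = i, φ(ψ(g)) = φ(e) = g, φ(ψ(h)) = φ(b) = d, φ(ψ(i)) = φ(d) = e.
Hence φ ∘ ψ = [a c h f b i g d e].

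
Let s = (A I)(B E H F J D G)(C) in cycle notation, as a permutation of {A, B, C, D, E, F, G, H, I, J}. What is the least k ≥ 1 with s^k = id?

14

The disjoint cycles have lengths 7, 2, 1.
The order is lcm(7, 2) = 14.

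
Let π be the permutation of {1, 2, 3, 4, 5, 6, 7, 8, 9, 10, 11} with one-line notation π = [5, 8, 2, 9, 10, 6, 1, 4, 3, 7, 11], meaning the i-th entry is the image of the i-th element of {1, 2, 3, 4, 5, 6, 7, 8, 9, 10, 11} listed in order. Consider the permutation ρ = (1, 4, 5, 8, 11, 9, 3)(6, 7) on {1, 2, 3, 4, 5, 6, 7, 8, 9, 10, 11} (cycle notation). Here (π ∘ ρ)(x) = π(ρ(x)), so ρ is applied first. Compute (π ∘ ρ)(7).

ρ(7) = 6, then π(6) = 6; composing gives (π ∘ ρ)(7) = 6.

6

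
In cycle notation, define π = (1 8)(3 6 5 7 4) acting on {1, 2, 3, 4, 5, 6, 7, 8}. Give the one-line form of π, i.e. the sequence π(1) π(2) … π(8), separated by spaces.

8 2 6 3 7 5 4 1

Each element maps to the next entry in its cycle (wrapping to the front): 1→8, 2→2, 3→6, 4→3, 5→7, 6→5, 7→4, 8→1.
So the one-line form is 8 2 6 3 7 5 4 1.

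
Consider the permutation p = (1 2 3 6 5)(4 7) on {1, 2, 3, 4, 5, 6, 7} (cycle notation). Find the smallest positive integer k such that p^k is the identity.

The disjoint cycles have lengths 5, 2.
The order of p is the least common multiple of its cycle lengths: lcm(5, 2) = 10.

10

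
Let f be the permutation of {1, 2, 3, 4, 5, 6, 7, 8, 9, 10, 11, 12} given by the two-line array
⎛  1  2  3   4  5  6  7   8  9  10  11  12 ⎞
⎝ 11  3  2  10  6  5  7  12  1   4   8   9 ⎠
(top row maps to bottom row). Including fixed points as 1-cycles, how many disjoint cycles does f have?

The cycle decomposition is (1 11 8 12 9)(2 3)(4 10)(5 6)(7), which has 5 cycles (counting 1-cycles).

5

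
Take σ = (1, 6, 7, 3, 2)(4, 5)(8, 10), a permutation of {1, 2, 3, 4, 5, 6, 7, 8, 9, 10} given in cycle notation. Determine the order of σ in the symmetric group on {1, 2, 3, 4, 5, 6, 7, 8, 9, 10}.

The cycle type of σ is (5, 2, 2, 1).
Since disjoint cycles commute, ord(σ) = lcm(5, 2, 2) = 10.

10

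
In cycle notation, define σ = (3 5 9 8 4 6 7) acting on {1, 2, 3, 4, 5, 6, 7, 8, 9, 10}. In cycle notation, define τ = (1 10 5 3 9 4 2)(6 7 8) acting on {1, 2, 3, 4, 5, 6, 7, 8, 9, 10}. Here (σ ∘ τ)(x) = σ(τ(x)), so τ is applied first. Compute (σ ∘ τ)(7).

4

τ(7) = 8, then σ(8) = 4; composing gives (σ ∘ τ)(7) = 4.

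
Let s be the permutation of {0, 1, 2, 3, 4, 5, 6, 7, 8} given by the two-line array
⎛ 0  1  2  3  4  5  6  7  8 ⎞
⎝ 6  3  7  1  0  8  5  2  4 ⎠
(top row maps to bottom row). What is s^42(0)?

Tracing 0 → 6 → … returns to 0 after 5 steps, so 0 lies in a 5-cycle (0, 6, 5, 8, 4).
On a 5-cycle, s^5 is the identity, so s^42 = s^2 there (42 ≡ 2 mod 5).
Stepping 2 places around the cycle: 0 → 6 → 5.

5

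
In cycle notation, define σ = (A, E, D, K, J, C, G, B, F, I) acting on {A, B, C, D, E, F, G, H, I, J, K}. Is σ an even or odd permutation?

The cycle lengths are 10, 1.
A cycle is odd iff its length is even; σ has 1 even-length cycle, so sgn(σ) = (−1)^1 and σ is odd.

odd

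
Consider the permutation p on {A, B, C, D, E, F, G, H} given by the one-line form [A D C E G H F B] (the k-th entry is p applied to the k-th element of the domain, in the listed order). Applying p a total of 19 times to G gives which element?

F

Tracing G → F → … returns to G after 6 steps, so G lies in a 6-cycle (B, D, E, G, F, H).
Since the cycle has length 6, p^19 acts on it the same as p^1 (19 mod 6 = 1).
Advancing 1 step from G: G → F.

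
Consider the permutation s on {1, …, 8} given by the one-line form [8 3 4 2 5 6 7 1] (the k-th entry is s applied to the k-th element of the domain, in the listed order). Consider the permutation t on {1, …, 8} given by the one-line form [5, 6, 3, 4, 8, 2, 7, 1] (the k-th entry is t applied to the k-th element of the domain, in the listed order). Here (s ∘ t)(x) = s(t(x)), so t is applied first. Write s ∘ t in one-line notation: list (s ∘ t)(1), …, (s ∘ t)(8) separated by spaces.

(s ∘ t)(x) = s(t(x)). Computing each image: s(t(1)) = s(5) = 5, s(t(2)) = s(6) = 6, s(t(3)) = s(3) = 4, s(t(4)) = s(4) = 2, s(t(5)) = s(8) = 1, s(t(6)) = s(2) = 3, s(t(7)) = s(7) = 7, s(t(8)) = s(1) = 8.
Hence s ∘ t = [5 6 4 2 1 3 7 8].

5 6 4 2 1 3 7 8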